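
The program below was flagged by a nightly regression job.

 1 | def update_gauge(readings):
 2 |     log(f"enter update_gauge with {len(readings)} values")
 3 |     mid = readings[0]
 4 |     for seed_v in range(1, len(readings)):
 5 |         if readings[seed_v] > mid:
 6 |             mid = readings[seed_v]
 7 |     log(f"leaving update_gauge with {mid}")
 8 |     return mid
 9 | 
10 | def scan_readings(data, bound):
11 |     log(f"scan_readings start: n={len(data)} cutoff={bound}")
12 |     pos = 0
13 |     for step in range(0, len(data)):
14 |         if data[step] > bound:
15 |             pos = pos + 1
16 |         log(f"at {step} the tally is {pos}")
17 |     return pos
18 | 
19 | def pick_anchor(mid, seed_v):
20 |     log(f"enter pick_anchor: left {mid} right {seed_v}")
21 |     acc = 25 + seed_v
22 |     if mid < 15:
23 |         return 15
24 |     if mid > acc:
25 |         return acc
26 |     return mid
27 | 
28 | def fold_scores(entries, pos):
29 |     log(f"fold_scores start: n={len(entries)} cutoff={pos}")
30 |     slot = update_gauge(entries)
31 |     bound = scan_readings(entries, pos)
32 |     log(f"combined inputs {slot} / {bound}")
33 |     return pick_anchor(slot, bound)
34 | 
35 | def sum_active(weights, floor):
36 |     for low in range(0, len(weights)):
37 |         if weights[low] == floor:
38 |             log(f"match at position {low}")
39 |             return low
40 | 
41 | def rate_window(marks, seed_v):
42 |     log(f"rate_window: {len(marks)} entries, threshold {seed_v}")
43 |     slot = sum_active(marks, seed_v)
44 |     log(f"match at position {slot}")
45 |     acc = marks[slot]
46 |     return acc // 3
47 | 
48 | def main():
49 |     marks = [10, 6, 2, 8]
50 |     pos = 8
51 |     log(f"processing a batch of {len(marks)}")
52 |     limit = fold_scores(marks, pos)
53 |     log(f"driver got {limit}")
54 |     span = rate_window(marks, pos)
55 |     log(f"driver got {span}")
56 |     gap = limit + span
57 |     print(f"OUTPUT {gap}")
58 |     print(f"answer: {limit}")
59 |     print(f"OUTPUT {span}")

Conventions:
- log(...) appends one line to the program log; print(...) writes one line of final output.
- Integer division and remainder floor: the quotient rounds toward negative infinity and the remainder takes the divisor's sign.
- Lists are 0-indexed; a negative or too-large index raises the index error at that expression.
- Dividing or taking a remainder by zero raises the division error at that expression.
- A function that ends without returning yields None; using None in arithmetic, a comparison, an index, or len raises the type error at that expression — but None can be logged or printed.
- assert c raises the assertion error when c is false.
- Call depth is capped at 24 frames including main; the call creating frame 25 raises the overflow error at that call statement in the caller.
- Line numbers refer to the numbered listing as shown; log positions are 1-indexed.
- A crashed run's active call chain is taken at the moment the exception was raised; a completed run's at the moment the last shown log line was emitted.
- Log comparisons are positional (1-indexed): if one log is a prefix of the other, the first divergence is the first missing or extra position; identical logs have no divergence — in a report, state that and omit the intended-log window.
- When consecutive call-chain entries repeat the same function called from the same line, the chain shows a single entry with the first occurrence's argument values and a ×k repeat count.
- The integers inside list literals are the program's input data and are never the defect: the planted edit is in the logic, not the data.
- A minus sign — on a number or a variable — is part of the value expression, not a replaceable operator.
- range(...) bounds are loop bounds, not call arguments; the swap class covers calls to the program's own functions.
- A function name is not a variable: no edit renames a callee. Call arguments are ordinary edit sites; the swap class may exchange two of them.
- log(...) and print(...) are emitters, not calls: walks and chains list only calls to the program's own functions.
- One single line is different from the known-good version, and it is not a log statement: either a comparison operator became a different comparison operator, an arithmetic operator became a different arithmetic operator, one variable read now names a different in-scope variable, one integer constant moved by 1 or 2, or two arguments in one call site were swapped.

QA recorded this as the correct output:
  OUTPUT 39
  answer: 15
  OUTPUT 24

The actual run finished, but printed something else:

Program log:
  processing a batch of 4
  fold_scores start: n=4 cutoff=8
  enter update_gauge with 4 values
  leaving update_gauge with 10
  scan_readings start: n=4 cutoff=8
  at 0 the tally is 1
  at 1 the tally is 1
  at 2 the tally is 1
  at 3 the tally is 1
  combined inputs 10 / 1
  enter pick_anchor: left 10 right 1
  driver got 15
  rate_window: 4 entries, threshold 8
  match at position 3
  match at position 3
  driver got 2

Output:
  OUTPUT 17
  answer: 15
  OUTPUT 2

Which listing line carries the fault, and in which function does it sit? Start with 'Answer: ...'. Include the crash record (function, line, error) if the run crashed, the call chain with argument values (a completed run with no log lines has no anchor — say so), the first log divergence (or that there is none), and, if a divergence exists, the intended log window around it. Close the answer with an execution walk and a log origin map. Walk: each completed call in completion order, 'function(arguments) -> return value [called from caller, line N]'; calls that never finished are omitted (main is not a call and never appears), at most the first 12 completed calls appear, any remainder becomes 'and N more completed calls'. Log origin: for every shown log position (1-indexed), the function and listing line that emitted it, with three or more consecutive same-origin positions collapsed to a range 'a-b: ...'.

Answer: the defect is in rate_window at line 46.
Key observation: Position 16 is the first bad log line: 'driver got 2' should read 'driver got 24'.
Call chain: main.
First divergence: position 16 — the shown line 'driver got 2' should read 'driver got 24'.
Intended log window:
  14: match at position 3
  15: match at position 3
  16: driver got 24
Execution walk:
  update_gauge([10, 6, 2, 8]) -> 10  [called from fold_scores, line 30]
  scan_readings([10, 6, 2, 8], 8) -> 1  [called from fold_scores, line 31]
  pick_anchor(10, 1) -> 15  [called from fold_scores, line 33]
  fold_scores([10, 6, 2, 8], 8) -> 15  [called from main, line 52]
  sum_active([10, 6, 2, 8], 8) -> 3  [called from rate_window, line 43]
  rate_window([10, 6, 2, 8], 8) -> 2  [called from main, line 54]
Log origin:
  1: logged in main at line 51
  2: logged in fold_scores at line 29
  3: logged in update_gauge at line 2
  4: logged in update_gauge at line 7
  5: logged in scan_readings at line 11
  6-9: logged in scan_readings at line 16
  10: logged in fold_scores at line 32
  11: logged in pick_anchor at line 20
  12: logged in main at line 53
  13: logged in rate_window at line 42
  14: logged in sum_active at line 38
  15: logged in rate_window at line 44
  16: logged in main at line 55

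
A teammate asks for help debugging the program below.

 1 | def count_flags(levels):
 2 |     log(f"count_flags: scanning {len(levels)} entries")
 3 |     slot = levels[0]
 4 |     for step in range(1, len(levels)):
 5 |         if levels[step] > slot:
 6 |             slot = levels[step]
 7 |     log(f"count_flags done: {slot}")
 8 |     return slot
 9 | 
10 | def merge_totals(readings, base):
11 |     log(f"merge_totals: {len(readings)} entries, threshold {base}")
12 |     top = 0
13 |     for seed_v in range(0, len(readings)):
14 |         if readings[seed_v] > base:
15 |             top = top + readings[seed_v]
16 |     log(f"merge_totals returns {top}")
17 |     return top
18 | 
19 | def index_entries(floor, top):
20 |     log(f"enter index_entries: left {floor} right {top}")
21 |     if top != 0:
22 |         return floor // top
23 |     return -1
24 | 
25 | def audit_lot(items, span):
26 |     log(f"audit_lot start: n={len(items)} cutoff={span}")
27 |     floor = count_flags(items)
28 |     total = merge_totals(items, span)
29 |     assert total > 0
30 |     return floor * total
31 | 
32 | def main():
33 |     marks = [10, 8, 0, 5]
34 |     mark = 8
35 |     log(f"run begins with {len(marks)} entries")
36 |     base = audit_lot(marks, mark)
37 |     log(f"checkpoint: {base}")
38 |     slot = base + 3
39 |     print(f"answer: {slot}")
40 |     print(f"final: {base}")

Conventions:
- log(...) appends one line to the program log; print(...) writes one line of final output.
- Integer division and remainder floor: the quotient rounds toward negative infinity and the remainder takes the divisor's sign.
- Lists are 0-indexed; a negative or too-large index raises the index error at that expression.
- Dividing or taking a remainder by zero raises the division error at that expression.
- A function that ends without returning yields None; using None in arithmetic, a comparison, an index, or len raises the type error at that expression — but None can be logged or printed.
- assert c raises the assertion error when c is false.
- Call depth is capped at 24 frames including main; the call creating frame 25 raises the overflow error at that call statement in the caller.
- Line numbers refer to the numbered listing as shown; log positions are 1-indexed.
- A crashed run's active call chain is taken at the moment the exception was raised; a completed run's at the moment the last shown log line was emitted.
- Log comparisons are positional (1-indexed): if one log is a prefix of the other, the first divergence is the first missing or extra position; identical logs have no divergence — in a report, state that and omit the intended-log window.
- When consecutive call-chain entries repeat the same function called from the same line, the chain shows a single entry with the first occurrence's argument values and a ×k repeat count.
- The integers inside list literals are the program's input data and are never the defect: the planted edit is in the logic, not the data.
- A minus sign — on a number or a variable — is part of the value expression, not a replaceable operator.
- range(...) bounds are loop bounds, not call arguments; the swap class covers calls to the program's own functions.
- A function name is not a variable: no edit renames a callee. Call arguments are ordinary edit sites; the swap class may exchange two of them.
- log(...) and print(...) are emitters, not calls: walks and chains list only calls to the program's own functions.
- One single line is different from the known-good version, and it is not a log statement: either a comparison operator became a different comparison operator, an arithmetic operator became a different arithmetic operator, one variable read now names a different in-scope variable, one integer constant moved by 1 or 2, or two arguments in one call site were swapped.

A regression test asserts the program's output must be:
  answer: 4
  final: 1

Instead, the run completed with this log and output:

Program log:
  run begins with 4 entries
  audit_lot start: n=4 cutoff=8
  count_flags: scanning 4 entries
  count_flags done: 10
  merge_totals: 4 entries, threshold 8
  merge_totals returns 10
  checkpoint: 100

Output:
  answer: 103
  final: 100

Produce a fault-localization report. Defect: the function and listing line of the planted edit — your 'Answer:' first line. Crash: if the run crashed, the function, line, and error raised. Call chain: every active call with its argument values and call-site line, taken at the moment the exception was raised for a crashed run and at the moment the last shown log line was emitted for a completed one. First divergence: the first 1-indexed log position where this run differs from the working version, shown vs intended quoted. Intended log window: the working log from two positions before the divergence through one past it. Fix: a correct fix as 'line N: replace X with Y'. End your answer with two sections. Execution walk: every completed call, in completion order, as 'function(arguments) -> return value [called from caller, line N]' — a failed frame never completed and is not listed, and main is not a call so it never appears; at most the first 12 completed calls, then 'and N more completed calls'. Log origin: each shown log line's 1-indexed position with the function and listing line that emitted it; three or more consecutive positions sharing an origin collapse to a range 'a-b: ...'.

Answer: the defect is in audit_lot at line 30.
Key fact: The earliest visible damage is log position 7 — 'checkpoint: 100' rather than the intended 'checkpoint: 1'.
Call chain: main.
First divergence: position 7 — the shown line 'checkpoint: 100' should read 'checkpoint: 1'.
Intended log window:
  5: merge_totals: 4 entries, threshold 8
  6: merge_totals returns 10
  7: checkpoint: 1
Execution walk:
  count_flags([10, 8, 0, 5]) -> 10  [called from audit_lot, line 27]
  merge_totals([10, 8, 0, 5], 8) -> 10  [called from audit_lot, line 28]
  audit_lot([10, 8, 0, 5], 8) -> 100  [called from main, line 36]
Log origins:
  1: emitted by main (line 35)
  2: emitted by audit_lot (line 26)
  3: emitted by count_flags (line 2)
  4: emitted by count_flags (line 7)
  5: emitted by merge_totals (line 11)
  6: emitted by merge_totals (line 16)
  7: emitted by main (line 37)
A correct fix: line 30: replace `*` with `//`.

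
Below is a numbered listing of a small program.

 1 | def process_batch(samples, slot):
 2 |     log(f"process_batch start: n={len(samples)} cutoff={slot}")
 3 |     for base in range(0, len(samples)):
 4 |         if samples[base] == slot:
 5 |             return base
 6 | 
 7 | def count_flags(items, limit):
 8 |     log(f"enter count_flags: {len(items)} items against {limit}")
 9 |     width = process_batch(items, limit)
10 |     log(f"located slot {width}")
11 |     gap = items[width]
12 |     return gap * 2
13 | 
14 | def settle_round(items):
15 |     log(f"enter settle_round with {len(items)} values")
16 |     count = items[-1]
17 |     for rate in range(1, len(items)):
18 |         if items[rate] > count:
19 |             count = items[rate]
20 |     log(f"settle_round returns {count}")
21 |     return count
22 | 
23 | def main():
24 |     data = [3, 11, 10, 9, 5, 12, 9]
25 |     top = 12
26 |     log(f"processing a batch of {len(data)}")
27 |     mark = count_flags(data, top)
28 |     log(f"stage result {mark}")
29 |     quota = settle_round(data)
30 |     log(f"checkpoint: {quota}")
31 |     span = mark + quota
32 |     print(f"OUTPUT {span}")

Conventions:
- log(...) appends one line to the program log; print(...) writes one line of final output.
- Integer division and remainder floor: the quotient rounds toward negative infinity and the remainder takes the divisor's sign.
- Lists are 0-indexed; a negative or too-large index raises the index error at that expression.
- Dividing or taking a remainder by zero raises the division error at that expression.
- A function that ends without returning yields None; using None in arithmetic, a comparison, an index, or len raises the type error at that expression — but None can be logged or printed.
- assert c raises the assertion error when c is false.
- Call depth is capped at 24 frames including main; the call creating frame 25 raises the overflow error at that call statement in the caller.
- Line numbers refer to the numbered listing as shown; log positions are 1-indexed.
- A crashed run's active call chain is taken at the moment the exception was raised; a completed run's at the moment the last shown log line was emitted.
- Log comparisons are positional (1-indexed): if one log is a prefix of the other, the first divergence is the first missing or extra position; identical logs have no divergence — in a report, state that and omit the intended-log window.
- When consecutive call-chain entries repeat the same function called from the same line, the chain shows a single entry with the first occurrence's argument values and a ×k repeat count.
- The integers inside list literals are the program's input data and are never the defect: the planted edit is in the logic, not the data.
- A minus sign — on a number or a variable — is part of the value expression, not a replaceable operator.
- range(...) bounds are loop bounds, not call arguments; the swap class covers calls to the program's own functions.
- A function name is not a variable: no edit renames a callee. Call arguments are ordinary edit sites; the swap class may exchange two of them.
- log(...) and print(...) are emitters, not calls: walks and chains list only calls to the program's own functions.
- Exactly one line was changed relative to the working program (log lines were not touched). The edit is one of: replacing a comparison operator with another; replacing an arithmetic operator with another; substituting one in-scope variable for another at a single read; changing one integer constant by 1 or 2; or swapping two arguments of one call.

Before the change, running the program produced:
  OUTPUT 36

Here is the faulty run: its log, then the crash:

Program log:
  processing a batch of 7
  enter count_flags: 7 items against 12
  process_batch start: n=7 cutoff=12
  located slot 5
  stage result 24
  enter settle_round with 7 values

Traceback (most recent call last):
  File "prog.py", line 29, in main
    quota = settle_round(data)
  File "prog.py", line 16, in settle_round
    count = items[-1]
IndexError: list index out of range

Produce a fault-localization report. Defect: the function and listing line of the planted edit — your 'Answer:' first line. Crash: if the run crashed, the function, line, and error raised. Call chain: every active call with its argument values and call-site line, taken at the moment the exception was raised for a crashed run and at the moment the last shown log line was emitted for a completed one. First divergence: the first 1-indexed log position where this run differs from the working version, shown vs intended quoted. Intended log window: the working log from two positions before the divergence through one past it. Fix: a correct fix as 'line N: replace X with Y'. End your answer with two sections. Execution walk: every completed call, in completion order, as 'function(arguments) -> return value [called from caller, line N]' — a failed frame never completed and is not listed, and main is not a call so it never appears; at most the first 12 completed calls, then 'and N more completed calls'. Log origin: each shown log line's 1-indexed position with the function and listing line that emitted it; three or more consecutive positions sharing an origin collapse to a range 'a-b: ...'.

Answer: the defect is in settle_round at line 16.
Key fact: A complete run would log 'settle_round returns 12' next, but this one stopped at 6 lines.
Crash: settle_round, line 16, IndexError.
Call chain: main -> settle_round([3, 11, 10, 9, 5, 12, 9]) (called at line 29).
First divergence: position 7 — after 6 matching lines the faulty run goes silent; intended next line 'settle_round returns 12'.
Intended log window:
  5: stage result 24
  6: enter settle_round with 7 values
  7: settle_round returns 12
  8: checkpoint: 12
Execution walk:
  process_batch([3, 11, 10, 9, 5, 12, 9], 12) -> 5  [called from count_flags, line 9]
  count_flags([3, 11, 10, 9, 5, 12, 9], 12) -> 24  [called from main, line 27]
Origin of each log line:
  1: logged in main at line 26
  2: logged in count_flags at line 8
  3: logged in process_batch at line 2
  4: logged in count_flags at line 10
  5: logged in main at line 28
  6: logged in settle_round at line 15
A correct fix: line 16: replace `-1` with `0`.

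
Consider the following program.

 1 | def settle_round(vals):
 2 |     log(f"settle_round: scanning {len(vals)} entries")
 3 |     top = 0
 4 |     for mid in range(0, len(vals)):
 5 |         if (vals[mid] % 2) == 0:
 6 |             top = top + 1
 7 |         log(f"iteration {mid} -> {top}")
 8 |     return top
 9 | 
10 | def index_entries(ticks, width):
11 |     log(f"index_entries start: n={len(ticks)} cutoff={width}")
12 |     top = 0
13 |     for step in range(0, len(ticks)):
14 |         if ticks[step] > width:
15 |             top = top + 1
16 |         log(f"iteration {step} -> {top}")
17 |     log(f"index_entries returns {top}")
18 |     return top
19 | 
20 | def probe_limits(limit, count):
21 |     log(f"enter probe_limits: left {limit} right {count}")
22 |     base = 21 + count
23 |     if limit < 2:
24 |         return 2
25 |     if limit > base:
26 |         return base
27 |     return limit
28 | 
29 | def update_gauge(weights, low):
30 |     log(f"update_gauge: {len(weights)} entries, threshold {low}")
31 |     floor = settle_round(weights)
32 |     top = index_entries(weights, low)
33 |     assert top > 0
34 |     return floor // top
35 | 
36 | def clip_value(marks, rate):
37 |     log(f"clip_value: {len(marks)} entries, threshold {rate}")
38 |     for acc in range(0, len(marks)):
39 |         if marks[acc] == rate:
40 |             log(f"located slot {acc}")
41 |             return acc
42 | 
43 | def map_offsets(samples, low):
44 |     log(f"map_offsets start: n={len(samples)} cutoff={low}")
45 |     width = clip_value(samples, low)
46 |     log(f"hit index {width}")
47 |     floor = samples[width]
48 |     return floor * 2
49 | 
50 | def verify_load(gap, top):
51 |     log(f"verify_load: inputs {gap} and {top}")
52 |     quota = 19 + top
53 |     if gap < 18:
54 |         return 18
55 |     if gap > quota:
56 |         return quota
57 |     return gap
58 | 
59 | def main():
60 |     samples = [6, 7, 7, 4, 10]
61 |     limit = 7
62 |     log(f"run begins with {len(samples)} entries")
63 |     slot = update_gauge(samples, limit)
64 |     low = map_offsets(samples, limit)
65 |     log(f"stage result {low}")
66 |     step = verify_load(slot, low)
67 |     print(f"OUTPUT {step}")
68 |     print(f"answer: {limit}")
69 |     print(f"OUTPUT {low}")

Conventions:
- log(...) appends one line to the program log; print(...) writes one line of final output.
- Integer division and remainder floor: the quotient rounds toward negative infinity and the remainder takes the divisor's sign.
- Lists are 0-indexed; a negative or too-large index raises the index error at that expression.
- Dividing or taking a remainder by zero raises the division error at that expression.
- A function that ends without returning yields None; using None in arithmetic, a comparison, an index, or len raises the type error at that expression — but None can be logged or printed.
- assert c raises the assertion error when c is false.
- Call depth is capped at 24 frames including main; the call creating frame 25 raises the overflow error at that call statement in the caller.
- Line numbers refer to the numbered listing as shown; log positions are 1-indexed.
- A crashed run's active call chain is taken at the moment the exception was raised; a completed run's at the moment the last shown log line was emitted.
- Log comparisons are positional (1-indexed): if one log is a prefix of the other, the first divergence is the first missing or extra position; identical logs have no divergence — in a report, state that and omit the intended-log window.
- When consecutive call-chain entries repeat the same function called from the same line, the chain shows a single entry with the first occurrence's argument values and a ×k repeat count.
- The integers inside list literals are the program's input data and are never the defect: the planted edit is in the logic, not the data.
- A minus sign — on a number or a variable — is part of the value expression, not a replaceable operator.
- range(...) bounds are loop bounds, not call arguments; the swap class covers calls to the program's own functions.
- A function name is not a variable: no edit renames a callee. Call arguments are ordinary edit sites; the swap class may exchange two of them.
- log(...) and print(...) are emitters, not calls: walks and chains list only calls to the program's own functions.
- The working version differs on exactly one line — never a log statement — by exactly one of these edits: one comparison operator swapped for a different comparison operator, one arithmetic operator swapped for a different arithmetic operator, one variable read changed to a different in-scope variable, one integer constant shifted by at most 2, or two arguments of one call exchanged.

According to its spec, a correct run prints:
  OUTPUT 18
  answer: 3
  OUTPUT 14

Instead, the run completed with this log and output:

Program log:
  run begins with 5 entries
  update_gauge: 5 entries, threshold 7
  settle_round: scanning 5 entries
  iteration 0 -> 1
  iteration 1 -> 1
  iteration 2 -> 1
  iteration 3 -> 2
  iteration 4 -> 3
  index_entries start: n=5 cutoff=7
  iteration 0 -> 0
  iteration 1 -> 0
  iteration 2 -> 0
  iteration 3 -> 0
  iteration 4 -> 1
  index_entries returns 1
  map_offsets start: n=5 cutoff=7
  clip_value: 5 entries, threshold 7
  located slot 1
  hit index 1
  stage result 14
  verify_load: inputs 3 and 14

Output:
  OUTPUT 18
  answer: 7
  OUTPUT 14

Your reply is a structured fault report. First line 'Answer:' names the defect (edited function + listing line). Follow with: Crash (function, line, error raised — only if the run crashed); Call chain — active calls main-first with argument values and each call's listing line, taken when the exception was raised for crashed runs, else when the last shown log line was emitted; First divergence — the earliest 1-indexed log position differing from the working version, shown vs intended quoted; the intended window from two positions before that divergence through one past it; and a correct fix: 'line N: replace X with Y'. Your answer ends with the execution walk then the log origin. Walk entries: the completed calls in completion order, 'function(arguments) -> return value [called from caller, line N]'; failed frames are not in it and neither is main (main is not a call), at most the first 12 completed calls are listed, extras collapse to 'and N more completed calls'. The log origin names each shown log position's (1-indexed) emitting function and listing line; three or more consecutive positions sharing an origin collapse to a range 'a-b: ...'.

Answer: the defect is in main at line 68.
Key fact: No log line changed; the fault shows up purely in the output.
Call chain: main -> verify_load(3, 14) (called at line 66).
First divergence: none (the log streams are identical).
Execution walk:
  settle_round([6, 7, 7, 4, 10]) -> 3  [called from update_gauge, line 31]
  index_entries([6, 7, 7, 4, 10], 7) -> 1  [called from update_gauge, line 32]
  update_gauge([6, 7, 7, 4, 10], 7) -> 3  [called from main, line 63]
  clip_value([6, 7, 7, 4, 10], 7) -> 1  [called from map_offsets, line 45]
  map_offsets([6, 7, 7, 4, 10], 7) -> 14  [called from main, line 64]
  verify_load(3, 14) -> 18  [called from main, line 66]
Log line origins:
  1: from main, line 62
  2: from update_gauge, line 30
  3: from settle_round, line 2
  4-8: from settle_round, line 7
  9: from index_entries, line 11
  10-14: from index_entries, line 16
  15: from index_entries, line 17
  16: from map_offsets, line 44
  17: from clip_value, line 37
  18: from clip_value, line 40
  19: from map_offsets, line 46
  20: from main, line 65
  21: from verify_load, line 51
A correct fix: line 68: replace `limit` with `slot`.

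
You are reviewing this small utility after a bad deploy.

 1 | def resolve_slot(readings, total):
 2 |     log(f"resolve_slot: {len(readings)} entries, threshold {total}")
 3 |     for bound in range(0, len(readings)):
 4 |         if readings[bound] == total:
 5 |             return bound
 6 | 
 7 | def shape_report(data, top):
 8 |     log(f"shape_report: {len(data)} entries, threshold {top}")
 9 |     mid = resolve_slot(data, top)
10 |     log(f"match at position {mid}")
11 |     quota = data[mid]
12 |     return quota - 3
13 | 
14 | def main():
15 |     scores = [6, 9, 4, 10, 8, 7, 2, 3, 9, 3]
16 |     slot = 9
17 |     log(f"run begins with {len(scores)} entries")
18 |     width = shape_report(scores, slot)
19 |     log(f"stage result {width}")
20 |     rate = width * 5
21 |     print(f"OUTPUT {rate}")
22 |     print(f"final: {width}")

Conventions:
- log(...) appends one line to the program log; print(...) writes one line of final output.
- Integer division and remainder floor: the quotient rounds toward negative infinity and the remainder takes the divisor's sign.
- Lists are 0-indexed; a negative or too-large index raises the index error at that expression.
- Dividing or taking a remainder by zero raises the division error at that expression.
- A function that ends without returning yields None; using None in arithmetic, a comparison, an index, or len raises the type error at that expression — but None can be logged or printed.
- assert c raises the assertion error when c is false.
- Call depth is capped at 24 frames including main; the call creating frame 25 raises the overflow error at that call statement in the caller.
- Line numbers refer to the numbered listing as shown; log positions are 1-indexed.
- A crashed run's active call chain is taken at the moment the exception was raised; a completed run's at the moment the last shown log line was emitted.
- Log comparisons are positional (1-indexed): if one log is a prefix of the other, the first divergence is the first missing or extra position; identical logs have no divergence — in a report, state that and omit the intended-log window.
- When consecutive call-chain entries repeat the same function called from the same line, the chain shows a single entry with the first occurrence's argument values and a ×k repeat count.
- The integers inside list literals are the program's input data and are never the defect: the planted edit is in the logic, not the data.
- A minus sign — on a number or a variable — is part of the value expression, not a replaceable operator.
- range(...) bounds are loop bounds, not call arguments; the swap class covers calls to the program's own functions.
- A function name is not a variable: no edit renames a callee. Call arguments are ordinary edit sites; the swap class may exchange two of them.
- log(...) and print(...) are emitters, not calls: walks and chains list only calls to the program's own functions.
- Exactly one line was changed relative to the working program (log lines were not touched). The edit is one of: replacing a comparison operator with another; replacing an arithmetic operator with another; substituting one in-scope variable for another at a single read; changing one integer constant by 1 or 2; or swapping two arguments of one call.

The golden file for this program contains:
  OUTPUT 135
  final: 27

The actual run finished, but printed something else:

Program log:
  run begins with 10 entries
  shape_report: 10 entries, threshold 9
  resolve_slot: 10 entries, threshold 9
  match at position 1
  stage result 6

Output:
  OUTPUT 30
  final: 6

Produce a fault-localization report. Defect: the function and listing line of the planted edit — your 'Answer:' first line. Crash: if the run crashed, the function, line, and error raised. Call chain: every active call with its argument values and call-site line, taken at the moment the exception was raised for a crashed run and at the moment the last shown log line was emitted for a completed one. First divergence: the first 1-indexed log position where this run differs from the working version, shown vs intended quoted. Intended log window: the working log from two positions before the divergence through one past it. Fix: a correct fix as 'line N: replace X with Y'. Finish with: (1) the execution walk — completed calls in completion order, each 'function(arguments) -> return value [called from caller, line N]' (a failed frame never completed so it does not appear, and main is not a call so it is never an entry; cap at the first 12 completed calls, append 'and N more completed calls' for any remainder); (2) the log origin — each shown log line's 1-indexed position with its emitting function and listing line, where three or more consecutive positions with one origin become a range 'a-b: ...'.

Answer: the defect is in shape_report at line 12.
Core observation: The log first diverges at position 5: the faulty run prints 'stage result 6' where the working version prints 'stage result 27'.
Call chain: main.
First divergence: at position 5 the run shows 'stage result 6' where the working version logs 'stage result 27'.
Intended log window:
  3: resolve_slot: 10 entries, threshold 9
  4: match at position 1
  5: stage result 27
Execution walk:
  resolve_slot([6, 9, 4, 10, 8, 7, 2, 3, 9, 3], 9) -> 1  [called from shape_report, line 9]
  shape_report([6, 9, 4, 10, 8, 7, 2, 3, 9, 3], 9) -> 6  [called from main, line 18]
Log line origins:
  1: emitted by main (line 17)
  2: emitted by shape_report (line 8)
  3: emitted by resolve_slot (line 2)
  4: emitted by shape_report (line 10)
  5: emitted by main (line 19)
A correct fix: line 12: replace `-` with `*`.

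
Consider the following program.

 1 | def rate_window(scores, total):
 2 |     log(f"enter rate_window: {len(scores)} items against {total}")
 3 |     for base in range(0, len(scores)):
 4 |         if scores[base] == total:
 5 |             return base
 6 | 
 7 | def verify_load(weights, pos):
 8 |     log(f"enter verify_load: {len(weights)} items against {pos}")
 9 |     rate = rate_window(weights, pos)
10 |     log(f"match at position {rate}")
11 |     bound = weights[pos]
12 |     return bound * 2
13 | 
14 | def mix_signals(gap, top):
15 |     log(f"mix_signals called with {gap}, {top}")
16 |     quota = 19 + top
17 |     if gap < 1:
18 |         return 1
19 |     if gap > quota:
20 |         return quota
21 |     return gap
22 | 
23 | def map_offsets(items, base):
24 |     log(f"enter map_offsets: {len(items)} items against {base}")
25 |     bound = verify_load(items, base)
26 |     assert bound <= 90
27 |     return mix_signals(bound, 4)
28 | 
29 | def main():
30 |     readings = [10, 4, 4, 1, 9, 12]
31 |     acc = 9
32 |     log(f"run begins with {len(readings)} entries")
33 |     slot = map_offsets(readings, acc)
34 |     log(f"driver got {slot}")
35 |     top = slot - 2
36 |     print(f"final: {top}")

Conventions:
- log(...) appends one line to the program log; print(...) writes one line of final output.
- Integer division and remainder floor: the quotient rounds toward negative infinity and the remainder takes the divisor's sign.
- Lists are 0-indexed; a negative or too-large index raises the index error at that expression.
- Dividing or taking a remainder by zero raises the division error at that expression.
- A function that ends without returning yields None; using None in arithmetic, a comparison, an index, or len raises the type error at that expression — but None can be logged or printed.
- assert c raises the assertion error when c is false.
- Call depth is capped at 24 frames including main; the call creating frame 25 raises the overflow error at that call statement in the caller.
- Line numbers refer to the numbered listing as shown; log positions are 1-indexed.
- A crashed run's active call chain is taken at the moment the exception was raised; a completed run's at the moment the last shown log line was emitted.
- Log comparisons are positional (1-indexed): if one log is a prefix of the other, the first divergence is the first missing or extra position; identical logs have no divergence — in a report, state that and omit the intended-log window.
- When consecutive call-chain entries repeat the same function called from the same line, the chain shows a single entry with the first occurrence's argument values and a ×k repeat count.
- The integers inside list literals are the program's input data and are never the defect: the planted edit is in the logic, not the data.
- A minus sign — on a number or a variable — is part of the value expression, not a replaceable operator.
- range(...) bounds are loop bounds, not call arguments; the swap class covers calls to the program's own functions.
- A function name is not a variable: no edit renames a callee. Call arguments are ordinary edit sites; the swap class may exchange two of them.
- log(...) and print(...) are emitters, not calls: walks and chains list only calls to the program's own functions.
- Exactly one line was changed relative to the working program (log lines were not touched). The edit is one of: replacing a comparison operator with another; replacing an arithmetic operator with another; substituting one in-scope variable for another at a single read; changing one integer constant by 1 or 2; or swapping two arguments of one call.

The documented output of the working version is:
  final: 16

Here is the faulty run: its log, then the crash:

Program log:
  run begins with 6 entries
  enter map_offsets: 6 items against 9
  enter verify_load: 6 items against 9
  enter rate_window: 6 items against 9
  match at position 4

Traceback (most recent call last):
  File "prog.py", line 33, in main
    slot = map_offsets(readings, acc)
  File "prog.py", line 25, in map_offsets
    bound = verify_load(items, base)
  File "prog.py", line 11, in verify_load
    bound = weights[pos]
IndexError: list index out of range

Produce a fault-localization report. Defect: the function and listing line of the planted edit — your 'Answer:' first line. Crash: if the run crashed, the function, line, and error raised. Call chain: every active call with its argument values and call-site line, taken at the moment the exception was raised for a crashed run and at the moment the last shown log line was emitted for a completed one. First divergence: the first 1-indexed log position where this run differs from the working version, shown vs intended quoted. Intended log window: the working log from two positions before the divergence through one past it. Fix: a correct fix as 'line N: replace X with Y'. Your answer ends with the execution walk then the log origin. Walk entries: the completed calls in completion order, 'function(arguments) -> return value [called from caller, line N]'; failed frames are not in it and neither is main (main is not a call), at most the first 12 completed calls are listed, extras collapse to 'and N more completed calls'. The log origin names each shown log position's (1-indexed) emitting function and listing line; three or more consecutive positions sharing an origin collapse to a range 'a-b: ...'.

Answer: the defect is in verify_load at line 11.
Key fact: A complete run would log 'mix_signals called with 18, 4' next, but this one stopped at 5 lines.
Crash: verify_load, line 11, IndexError.
Call chain: main -> map_offsets([10, 4, 4, 1, 9, 12], 9) (called at line 33) -> verify_load([10, 4, 4, 1, 9, 12], 9) (called at line 25).
First divergence: position 6 — after 5 matching lines the faulty run goes silent; intended next line 'mix_signals called with 18, 4'.
Intended log window:
  4: enter rate_window: 6 items against 9
  5: match at position 4
  6: mix_signals called with 18, 4
  7: driver got 18
Execution walk:
  rate_window([10, 4, 4, 1, 9, 12], 9) -> 4  [called from verify_load, line 9]
Log line origins:
  1 — main, line 32
  2 — map_offsets, line 24
  3 — verify_load, line 8
  4 — rate_window, line 2
  5 — verify_load, line 10
A correct fix: line 11: replace `pos` with `rate`.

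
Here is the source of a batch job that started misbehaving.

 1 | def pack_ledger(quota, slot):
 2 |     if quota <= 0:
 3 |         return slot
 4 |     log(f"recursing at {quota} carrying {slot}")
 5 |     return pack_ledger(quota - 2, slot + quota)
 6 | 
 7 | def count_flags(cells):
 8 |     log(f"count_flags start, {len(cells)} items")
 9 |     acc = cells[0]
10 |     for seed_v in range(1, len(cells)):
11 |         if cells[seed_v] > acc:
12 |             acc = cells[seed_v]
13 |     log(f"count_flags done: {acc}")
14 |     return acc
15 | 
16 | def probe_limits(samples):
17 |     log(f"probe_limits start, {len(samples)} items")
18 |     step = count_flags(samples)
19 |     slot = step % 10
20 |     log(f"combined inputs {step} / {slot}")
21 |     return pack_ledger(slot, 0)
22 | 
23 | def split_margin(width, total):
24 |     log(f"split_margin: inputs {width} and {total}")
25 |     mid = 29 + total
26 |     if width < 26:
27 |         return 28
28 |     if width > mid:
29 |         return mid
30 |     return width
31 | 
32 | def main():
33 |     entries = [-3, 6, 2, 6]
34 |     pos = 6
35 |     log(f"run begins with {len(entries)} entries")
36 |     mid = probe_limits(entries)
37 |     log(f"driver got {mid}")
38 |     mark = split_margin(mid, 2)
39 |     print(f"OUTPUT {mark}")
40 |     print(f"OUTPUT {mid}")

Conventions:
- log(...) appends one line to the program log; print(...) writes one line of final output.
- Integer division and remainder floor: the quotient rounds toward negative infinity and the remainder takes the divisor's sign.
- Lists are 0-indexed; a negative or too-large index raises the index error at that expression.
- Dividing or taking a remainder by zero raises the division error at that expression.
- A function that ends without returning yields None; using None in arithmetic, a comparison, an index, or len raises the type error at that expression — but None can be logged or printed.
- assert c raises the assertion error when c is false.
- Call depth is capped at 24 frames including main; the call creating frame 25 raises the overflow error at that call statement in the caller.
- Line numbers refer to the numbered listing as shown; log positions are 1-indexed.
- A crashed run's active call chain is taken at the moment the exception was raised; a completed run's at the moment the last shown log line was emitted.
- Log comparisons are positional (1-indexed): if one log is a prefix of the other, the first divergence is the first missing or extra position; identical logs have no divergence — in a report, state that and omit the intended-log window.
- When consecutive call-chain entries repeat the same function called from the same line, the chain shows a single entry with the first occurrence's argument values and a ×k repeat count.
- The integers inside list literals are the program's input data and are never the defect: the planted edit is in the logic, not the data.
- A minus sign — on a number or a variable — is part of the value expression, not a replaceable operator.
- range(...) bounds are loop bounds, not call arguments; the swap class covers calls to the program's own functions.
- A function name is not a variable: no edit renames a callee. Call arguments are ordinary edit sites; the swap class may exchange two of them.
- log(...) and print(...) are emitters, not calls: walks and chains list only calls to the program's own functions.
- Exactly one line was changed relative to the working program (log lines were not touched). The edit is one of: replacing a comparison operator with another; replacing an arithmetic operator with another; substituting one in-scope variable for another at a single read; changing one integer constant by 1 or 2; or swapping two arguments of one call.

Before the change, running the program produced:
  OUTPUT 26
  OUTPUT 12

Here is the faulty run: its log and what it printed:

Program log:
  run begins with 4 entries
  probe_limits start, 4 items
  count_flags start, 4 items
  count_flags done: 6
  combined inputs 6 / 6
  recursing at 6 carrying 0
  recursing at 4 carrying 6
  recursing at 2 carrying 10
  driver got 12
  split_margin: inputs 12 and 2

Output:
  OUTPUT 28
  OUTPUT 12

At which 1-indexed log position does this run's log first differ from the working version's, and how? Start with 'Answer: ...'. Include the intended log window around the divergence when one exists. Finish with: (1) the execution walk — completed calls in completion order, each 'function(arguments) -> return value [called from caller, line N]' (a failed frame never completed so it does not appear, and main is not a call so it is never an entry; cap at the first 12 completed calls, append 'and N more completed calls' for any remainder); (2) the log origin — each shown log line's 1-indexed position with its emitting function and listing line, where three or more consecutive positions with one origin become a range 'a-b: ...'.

Answer: none — the logs agree in full.
Execution walk:
  count_flags([-3, 6, 2, 6]) -> 6  [called from probe_limits, line 18]
  pack_ledger(0, 12) -> 12  [called from pack_ledger, line 5]
  pack_ledger(2, 10) -> 12  [called from pack_ledger, line 5]
  pack_ledger(4, 6) -> 12  [called from pack_ledger, line 5]
  pack_ledger(6, 0) -> 12  [called from probe_limits, line 21]
  probe_limits([-3, 6, 2, 6]) -> 12  [called from main, line 36]
  split_margin(12, 2) -> 28  [called from main, line 38]
Log origins:
  1: logged in main at line 35
  2: logged in probe_limits at line 17
  3: logged in count_flags at line 8
  4: logged in count_flags at line 13
  5: logged in probe_limits at line 20
  6-8: logged in pack_ledger at line 4
  9: logged in main at line 37
  10: logged in split_margin at line 24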